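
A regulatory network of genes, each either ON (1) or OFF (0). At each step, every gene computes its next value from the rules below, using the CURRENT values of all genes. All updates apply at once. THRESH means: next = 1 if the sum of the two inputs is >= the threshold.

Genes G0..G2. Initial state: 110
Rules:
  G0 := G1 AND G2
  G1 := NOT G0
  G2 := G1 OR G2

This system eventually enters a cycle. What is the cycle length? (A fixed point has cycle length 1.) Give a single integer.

Step 0: 110
Step 1: G0=G1&G2=1&0=0 G1=NOT G0=NOT 1=0 G2=G1|G2=1|0=1 -> 001
Step 2: G0=G1&G2=0&1=0 G1=NOT G0=NOT 0=1 G2=G1|G2=0|1=1 -> 011
Step 3: G0=G1&G2=1&1=1 G1=NOT G0=NOT 0=1 G2=G1|G2=1|1=1 -> 111
Step 4: G0=G1&G2=1&1=1 G1=NOT G0=NOT 1=0 G2=G1|G2=1|1=1 -> 101
Step 5: G0=G1&G2=0&1=0 G1=NOT G0=NOT 1=0 G2=G1|G2=0|1=1 -> 001
State from step 5 equals state from step 1 -> cycle length 4

Answer: 4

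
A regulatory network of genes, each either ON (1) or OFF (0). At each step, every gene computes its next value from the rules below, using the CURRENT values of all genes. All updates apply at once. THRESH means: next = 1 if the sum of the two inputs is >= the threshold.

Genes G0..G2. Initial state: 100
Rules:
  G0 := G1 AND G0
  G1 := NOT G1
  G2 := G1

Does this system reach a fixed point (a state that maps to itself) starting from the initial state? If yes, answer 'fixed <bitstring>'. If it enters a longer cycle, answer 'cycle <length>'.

Step 0: 100
Step 1: G0=G1&G0=0&1=0 G1=NOT G1=NOT 0=1 G2=G1=0 -> 010
Step 2: G0=G1&G0=1&0=0 G1=NOT G1=NOT 1=0 G2=G1=1 -> 001
Step 3: G0=G1&G0=0&0=0 G1=NOT G1=NOT 0=1 G2=G1=0 -> 010
Cycle of length 2 starting at step 1 -> no fixed point

Answer: cycle 2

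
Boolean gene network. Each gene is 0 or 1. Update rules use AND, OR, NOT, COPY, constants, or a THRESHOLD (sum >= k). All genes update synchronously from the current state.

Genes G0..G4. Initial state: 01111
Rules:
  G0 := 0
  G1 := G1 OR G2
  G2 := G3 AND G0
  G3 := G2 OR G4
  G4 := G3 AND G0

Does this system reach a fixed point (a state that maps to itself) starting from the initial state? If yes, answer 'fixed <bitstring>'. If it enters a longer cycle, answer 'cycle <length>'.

Step 0: 01111
Step 1: G0=0(const) G1=G1|G2=1|1=1 G2=G3&G0=1&0=0 G3=G2|G4=1|1=1 G4=G3&G0=1&0=0 -> 01010
Step 2: G0=0(const) G1=G1|G2=1|0=1 G2=G3&G0=1&0=0 G3=G2|G4=0|0=0 G4=G3&G0=1&0=0 -> 01000
Step 3: G0=0(const) G1=G1|G2=1|0=1 G2=G3&G0=0&0=0 G3=G2|G4=0|0=0 G4=G3&G0=0&0=0 -> 01000
Fixed point reached at step 2: 01000

Answer: fixed 01000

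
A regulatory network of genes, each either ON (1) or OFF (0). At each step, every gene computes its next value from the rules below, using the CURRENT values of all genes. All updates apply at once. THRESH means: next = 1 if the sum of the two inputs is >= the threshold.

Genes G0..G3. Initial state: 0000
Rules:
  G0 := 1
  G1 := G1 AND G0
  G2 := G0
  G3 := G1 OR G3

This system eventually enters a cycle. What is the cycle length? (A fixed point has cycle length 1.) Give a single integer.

Answer: 1

Derivation:
Step 0: 0000
Step 1: G0=1(const) G1=G1&G0=0&0=0 G2=G0=0 G3=G1|G3=0|0=0 -> 1000
Step 2: G0=1(const) G1=G1&G0=0&1=0 G2=G0=1 G3=G1|G3=0|0=0 -> 1010
Step 3: G0=1(const) G1=G1&G0=0&1=0 G2=G0=1 G3=G1|G3=0|0=0 -> 1010
State from step 3 equals state from step 2 -> cycle length 1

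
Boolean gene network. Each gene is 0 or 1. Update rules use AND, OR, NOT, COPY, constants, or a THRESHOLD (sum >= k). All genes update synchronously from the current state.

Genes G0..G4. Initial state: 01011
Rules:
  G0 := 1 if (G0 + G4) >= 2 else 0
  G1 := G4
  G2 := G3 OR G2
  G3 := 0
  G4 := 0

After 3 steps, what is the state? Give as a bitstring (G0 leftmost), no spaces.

Step 1: G0=(0+1>=2)=0 G1=G4=1 G2=G3|G2=1|0=1 G3=0(const) G4=0(const) -> 01100
Step 2: G0=(0+0>=2)=0 G1=G4=0 G2=G3|G2=0|1=1 G3=0(const) G4=0(const) -> 00100
Step 3: G0=(0+0>=2)=0 G1=G4=0 G2=G3|G2=0|1=1 G3=0(const) G4=0(const) -> 00100

00100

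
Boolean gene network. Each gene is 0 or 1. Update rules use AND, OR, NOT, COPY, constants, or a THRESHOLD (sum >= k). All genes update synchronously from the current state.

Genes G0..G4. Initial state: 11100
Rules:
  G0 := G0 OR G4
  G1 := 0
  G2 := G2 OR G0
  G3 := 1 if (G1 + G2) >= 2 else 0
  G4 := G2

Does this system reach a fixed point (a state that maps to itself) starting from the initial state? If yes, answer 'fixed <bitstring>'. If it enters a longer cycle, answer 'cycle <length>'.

Step 0: 11100
Step 1: G0=G0|G4=1|0=1 G1=0(const) G2=G2|G0=1|1=1 G3=(1+1>=2)=1 G4=G2=1 -> 10111
Step 2: G0=G0|G4=1|1=1 G1=0(const) G2=G2|G0=1|1=1 G3=(0+1>=2)=0 G4=G2=1 -> 10101
Step 3: G0=G0|G4=1|1=1 G1=0(const) G2=G2|G0=1|1=1 G3=(0+1>=2)=0 G4=G2=1 -> 10101
Fixed point reached at step 2: 10101

Answer: fixed 10101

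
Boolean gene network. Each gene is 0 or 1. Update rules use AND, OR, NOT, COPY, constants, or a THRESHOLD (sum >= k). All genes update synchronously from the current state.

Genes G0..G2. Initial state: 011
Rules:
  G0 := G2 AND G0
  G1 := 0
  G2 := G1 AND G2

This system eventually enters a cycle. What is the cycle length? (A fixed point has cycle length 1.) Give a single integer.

Answer: 1

Derivation:
Step 0: 011
Step 1: G0=G2&G0=1&0=0 G1=0(const) G2=G1&G2=1&1=1 -> 001
Step 2: G0=G2&G0=1&0=0 G1=0(const) G2=G1&G2=0&1=0 -> 000
Step 3: G0=G2&G0=0&0=0 G1=0(const) G2=G1&G2=0&0=0 -> 000
State from step 3 equals state from step 2 -> cycle length 1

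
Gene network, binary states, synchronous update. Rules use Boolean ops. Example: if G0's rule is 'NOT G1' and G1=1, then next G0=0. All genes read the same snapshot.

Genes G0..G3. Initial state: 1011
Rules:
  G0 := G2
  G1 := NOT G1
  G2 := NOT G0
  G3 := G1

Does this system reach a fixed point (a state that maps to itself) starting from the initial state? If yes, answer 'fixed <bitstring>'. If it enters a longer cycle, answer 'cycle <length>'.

Step 0: 1011
Step 1: G0=G2=1 G1=NOT G1=NOT 0=1 G2=NOT G0=NOT 1=0 G3=G1=0 -> 1100
Step 2: G0=G2=0 G1=NOT G1=NOT 1=0 G2=NOT G0=NOT 1=0 G3=G1=1 -> 0001
Step 3: G0=G2=0 G1=NOT G1=NOT 0=1 G2=NOT G0=NOT 0=1 G3=G1=0 -> 0110
Step 4: G0=G2=1 G1=NOT G1=NOT 1=0 G2=NOT G0=NOT 0=1 G3=G1=1 -> 1011
Cycle of length 4 starting at step 0 -> no fixed point

Answer: cycle 4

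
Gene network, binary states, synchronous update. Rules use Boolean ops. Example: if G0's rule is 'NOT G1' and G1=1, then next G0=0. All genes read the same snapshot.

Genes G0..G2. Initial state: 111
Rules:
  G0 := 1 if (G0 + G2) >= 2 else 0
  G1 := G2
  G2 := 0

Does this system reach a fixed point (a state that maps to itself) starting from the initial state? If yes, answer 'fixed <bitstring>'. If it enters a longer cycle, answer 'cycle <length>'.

Step 0: 111
Step 1: G0=(1+1>=2)=1 G1=G2=1 G2=0(const) -> 110
Step 2: G0=(1+0>=2)=0 G1=G2=0 G2=0(const) -> 000
Step 3: G0=(0+0>=2)=0 G1=G2=0 G2=0(const) -> 000
Fixed point reached at step 2: 000

Answer: fixed 000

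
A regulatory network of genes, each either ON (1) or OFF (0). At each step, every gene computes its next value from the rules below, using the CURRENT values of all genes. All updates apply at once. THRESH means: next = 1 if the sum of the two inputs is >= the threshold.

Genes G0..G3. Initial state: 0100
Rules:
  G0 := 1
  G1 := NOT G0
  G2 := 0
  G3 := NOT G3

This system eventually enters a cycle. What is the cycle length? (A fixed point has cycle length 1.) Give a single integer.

Step 0: 0100
Step 1: G0=1(const) G1=NOT G0=NOT 0=1 G2=0(const) G3=NOT G3=NOT 0=1 -> 1101
Step 2: G0=1(const) G1=NOT G0=NOT 1=0 G2=0(const) G3=NOT G3=NOT 1=0 -> 1000
Step 3: G0=1(const) G1=NOT G0=NOT 1=0 G2=0(const) G3=NOT G3=NOT 0=1 -> 1001
Step 4: G0=1(const) G1=NOT G0=NOT 1=0 G2=0(const) G3=NOT G3=NOT 1=0 -> 1000
State from step 4 equals state from step 2 -> cycle length 2

Answer: 2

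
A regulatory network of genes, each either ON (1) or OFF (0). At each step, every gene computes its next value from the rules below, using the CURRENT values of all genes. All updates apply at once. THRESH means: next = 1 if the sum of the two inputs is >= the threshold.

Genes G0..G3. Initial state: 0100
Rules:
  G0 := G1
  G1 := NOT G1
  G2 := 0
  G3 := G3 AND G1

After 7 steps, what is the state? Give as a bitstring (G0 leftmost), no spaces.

Step 1: G0=G1=1 G1=NOT G1=NOT 1=0 G2=0(const) G3=G3&G1=0&1=0 -> 1000
Step 2: G0=G1=0 G1=NOT G1=NOT 0=1 G2=0(const) G3=G3&G1=0&0=0 -> 0100
Step 3: G0=G1=1 G1=NOT G1=NOT 1=0 G2=0(const) G3=G3&G1=0&1=0 -> 1000
Step 4: G0=G1=0 G1=NOT G1=NOT 0=1 G2=0(const) G3=G3&G1=0&0=0 -> 0100
Step 5: G0=G1=1 G1=NOT G1=NOT 1=0 G2=0(const) G3=G3&G1=0&1=0 -> 1000
Step 6: G0=G1=0 G1=NOT G1=NOT 0=1 G2=0(const) G3=G3&G1=0&0=0 -> 0100
Step 7: G0=G1=1 G1=NOT G1=NOT 1=0 G2=0(const) G3=G3&G1=0&1=0 -> 1000

1000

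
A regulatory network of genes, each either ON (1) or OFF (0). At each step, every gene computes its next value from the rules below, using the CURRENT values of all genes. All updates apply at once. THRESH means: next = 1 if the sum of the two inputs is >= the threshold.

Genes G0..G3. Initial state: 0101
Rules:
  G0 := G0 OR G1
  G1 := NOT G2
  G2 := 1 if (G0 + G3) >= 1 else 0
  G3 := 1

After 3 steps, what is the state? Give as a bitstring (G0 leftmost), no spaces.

Step 1: G0=G0|G1=0|1=1 G1=NOT G2=NOT 0=1 G2=(0+1>=1)=1 G3=1(const) -> 1111
Step 2: G0=G0|G1=1|1=1 G1=NOT G2=NOT 1=0 G2=(1+1>=1)=1 G3=1(const) -> 1011
Step 3: G0=G0|G1=1|0=1 G1=NOT G2=NOT 1=0 G2=(1+1>=1)=1 G3=1(const) -> 1011

1011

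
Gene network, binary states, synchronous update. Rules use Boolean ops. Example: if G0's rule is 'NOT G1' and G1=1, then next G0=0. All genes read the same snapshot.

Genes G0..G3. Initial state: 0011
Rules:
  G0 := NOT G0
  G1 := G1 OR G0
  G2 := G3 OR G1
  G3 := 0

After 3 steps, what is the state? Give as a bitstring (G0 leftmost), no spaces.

Step 1: G0=NOT G0=NOT 0=1 G1=G1|G0=0|0=0 G2=G3|G1=1|0=1 G3=0(const) -> 1010
Step 2: G0=NOT G0=NOT 1=0 G1=G1|G0=0|1=1 G2=G3|G1=0|0=0 G3=0(const) -> 0100
Step 3: G0=NOT G0=NOT 0=1 G1=G1|G0=1|0=1 G2=G3|G1=0|1=1 G3=0(const) -> 1110

1110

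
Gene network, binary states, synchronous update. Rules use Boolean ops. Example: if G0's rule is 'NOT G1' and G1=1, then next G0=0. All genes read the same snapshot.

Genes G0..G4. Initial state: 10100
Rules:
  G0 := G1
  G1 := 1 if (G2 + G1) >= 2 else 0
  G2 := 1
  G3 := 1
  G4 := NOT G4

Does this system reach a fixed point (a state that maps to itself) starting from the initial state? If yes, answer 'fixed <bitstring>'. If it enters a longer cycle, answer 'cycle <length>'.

Answer: cycle 2

Derivation:
Step 0: 10100
Step 1: G0=G1=0 G1=(1+0>=2)=0 G2=1(const) G3=1(const) G4=NOT G4=NOT 0=1 -> 00111
Step 2: G0=G1=0 G1=(1+0>=2)=0 G2=1(const) G3=1(const) G4=NOT G4=NOT 1=0 -> 00110
Step 3: G0=G1=0 G1=(1+0>=2)=0 G2=1(const) G3=1(const) G4=NOT G4=NOT 0=1 -> 00111
Cycle of length 2 starting at step 1 -> no fixed point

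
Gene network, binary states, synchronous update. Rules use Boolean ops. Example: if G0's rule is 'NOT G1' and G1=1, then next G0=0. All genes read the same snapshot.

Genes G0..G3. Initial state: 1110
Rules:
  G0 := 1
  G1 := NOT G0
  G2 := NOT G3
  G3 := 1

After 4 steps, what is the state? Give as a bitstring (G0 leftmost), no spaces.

Step 1: G0=1(const) G1=NOT G0=NOT 1=0 G2=NOT G3=NOT 0=1 G3=1(const) -> 1011
Step 2: G0=1(const) G1=NOT G0=NOT 1=0 G2=NOT G3=NOT 1=0 G3=1(const) -> 1001
Step 3: G0=1(const) G1=NOT G0=NOT 1=0 G2=NOT G3=NOT 1=0 G3=1(const) -> 1001
Step 4: G0=1(const) G1=NOT G0=NOT 1=0 G2=NOT G3=NOT 1=0 G3=1(const) -> 1001

1001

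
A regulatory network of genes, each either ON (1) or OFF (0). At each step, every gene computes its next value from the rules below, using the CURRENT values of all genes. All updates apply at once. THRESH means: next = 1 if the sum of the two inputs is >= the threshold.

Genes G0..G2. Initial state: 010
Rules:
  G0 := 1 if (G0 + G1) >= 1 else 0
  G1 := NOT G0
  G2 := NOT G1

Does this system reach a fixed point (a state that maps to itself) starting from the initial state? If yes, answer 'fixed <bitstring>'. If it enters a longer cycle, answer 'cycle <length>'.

Answer: fixed 101

Derivation:
Step 0: 010
Step 1: G0=(0+1>=1)=1 G1=NOT G0=NOT 0=1 G2=NOT G1=NOT 1=0 -> 110
Step 2: G0=(1+1>=1)=1 G1=NOT G0=NOT 1=0 G2=NOT G1=NOT 1=0 -> 100
Step 3: G0=(1+0>=1)=1 G1=NOT G0=NOT 1=0 G2=NOT G1=NOT 0=1 -> 101
Step 4: G0=(1+0>=1)=1 G1=NOT G0=NOT 1=0 G2=NOT G1=NOT 0=1 -> 101
Fixed point reached at step 3: 101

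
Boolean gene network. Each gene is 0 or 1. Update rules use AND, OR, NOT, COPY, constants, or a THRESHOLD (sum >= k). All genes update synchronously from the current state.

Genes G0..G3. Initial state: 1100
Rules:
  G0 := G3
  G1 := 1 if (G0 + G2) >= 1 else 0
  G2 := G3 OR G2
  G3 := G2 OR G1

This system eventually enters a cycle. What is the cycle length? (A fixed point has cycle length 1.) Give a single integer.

Answer: 1

Derivation:
Step 0: 1100
Step 1: G0=G3=0 G1=(1+0>=1)=1 G2=G3|G2=0|0=0 G3=G2|G1=0|1=1 -> 0101
Step 2: G0=G3=1 G1=(0+0>=1)=0 G2=G3|G2=1|0=1 G3=G2|G1=0|1=1 -> 1011
Step 3: G0=G3=1 G1=(1+1>=1)=1 G2=G3|G2=1|1=1 G3=G2|G1=1|0=1 -> 1111
Step 4: G0=G3=1 G1=(1+1>=1)=1 G2=G3|G2=1|1=1 G3=G2|G1=1|1=1 -> 1111
State from step 4 equals state from step 3 -> cycle length 1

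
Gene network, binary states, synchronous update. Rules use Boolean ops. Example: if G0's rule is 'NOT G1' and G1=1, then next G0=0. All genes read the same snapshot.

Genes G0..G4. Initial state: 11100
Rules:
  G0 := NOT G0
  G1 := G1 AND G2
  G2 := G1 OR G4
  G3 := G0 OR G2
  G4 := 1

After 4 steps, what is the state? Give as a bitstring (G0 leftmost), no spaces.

Step 1: G0=NOT G0=NOT 1=0 G1=G1&G2=1&1=1 G2=G1|G4=1|0=1 G3=G0|G2=1|1=1 G4=1(const) -> 01111
Step 2: G0=NOT G0=NOT 0=1 G1=G1&G2=1&1=1 G2=G1|G4=1|1=1 G3=G0|G2=0|1=1 G4=1(const) -> 11111
Step 3: G0=NOT G0=NOT 1=0 G1=G1&G2=1&1=1 G2=G1|G4=1|1=1 G3=G0|G2=1|1=1 G4=1(const) -> 01111
Step 4: G0=NOT G0=NOT 0=1 G1=G1&G2=1&1=1 G2=G1|G4=1|1=1 G3=G0|G2=0|1=1 G4=1(const) -> 11111

11111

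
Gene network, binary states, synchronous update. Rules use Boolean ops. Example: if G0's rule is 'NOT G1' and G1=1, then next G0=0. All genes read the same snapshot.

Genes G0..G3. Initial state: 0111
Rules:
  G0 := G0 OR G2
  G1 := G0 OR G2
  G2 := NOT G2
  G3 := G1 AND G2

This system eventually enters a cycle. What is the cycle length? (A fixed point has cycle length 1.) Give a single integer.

Step 0: 0111
Step 1: G0=G0|G2=0|1=1 G1=G0|G2=0|1=1 G2=NOT G2=NOT 1=0 G3=G1&G2=1&1=1 -> 1101
Step 2: G0=G0|G2=1|0=1 G1=G0|G2=1|0=1 G2=NOT G2=NOT 0=1 G3=G1&G2=1&0=0 -> 1110
Step 3: G0=G0|G2=1|1=1 G1=G0|G2=1|1=1 G2=NOT G2=NOT 1=0 G3=G1&G2=1&1=1 -> 1101
State from step 3 equals state from step 1 -> cycle length 2

Answer: 2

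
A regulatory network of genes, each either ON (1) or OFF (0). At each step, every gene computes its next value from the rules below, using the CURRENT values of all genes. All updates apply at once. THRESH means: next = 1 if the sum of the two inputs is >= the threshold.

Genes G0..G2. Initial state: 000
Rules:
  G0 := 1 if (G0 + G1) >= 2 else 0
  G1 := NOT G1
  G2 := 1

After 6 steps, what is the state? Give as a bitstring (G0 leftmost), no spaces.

Step 1: G0=(0+0>=2)=0 G1=NOT G1=NOT 0=1 G2=1(const) -> 011
Step 2: G0=(0+1>=2)=0 G1=NOT G1=NOT 1=0 G2=1(const) -> 001
Step 3: G0=(0+0>=2)=0 G1=NOT G1=NOT 0=1 G2=1(const) -> 011
Step 4: G0=(0+1>=2)=0 G1=NOT G1=NOT 1=0 G2=1(const) -> 001
Step 5: G0=(0+0>=2)=0 G1=NOT G1=NOT 0=1 G2=1(const) -> 011
Step 6: G0=(0+1>=2)=0 G1=NOT G1=NOT 1=0 G2=1(const) -> 001

001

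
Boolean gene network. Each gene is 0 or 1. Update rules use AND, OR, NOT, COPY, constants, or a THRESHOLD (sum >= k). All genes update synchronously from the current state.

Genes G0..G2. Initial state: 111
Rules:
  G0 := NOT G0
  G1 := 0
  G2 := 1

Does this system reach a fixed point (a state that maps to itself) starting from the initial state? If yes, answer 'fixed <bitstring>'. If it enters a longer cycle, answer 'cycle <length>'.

Answer: cycle 2

Derivation:
Step 0: 111
Step 1: G0=NOT G0=NOT 1=0 G1=0(const) G2=1(const) -> 001
Step 2: G0=NOT G0=NOT 0=1 G1=0(const) G2=1(const) -> 101
Step 3: G0=NOT G0=NOT 1=0 G1=0(const) G2=1(const) -> 001
Cycle of length 2 starting at step 1 -> no fixed point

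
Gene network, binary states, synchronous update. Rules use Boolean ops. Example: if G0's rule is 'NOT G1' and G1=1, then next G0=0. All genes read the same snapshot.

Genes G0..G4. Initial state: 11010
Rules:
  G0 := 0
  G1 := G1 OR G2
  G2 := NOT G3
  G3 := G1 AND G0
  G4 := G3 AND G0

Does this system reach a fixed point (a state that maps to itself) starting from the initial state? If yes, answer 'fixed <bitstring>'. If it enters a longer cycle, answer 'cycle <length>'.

Answer: fixed 01100

Derivation:
Step 0: 11010
Step 1: G0=0(const) G1=G1|G2=1|0=1 G2=NOT G3=NOT 1=0 G3=G1&G0=1&1=1 G4=G3&G0=1&1=1 -> 01011
Step 2: G0=0(const) G1=G1|G2=1|0=1 G2=NOT G3=NOT 1=0 G3=G1&G0=1&0=0 G4=G3&G0=1&0=0 -> 01000
Step 3: G0=0(const) G1=G1|G2=1|0=1 G2=NOT G3=NOT 0=1 G3=G1&G0=1&0=0 G4=G3&G0=0&0=0 -> 01100
Step 4: G0=0(const) G1=G1|G2=1|1=1 G2=NOT G3=NOT 0=1 G3=G1&G0=1&0=0 G4=G3&G0=0&0=0 -> 01100
Fixed point reached at step 3: 01100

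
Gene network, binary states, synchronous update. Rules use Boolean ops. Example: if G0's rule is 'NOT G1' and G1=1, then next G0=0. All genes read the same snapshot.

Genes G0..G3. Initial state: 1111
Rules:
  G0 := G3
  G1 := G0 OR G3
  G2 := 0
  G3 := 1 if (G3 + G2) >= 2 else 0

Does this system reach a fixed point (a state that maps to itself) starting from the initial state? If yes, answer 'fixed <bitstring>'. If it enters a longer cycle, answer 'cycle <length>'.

Step 0: 1111
Step 1: G0=G3=1 G1=G0|G3=1|1=1 G2=0(const) G3=(1+1>=2)=1 -> 1101
Step 2: G0=G3=1 G1=G0|G3=1|1=1 G2=0(const) G3=(1+0>=2)=0 -> 1100
Step 3: G0=G3=0 G1=G0|G3=1|0=1 G2=0(const) G3=(0+0>=2)=0 -> 0100
Step 4: G0=G3=0 G1=G0|G3=0|0=0 G2=0(const) G3=(0+0>=2)=0 -> 0000
Step 5: G0=G3=0 G1=G0|G3=0|0=0 G2=0(const) G3=(0+0>=2)=0 -> 0000
Fixed point reached at step 4: 0000

Answer: fixed 0000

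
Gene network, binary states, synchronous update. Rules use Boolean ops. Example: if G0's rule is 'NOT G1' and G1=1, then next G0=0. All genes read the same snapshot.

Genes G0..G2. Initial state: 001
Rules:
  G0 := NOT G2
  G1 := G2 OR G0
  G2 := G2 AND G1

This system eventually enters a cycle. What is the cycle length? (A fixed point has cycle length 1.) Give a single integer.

Answer: 1

Derivation:
Step 0: 001
Step 1: G0=NOT G2=NOT 1=0 G1=G2|G0=1|0=1 G2=G2&G1=1&0=0 -> 010
Step 2: G0=NOT G2=NOT 0=1 G1=G2|G0=0|0=0 G2=G2&G1=0&1=0 -> 100
Step 3: G0=NOT G2=NOT 0=1 G1=G2|G0=0|1=1 G2=G2&G1=0&0=0 -> 110
Step 4: G0=NOT G2=NOT 0=1 G1=G2|G0=0|1=1 G2=G2&G1=0&1=0 -> 110
State from step 4 equals state from step 3 -> cycle length 1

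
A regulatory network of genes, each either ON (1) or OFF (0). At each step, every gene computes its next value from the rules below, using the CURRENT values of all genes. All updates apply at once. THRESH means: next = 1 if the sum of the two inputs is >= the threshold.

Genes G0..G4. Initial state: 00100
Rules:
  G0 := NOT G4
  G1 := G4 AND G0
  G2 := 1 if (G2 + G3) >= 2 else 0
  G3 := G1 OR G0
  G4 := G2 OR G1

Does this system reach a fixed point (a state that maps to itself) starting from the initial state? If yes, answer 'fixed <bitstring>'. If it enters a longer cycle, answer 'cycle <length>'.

Step 0: 00100
Step 1: G0=NOT G4=NOT 0=1 G1=G4&G0=0&0=0 G2=(1+0>=2)=0 G3=G1|G0=0|0=0 G4=G2|G1=1|0=1 -> 10001
Step 2: G0=NOT G4=NOT 1=0 G1=G4&G0=1&1=1 G2=(0+0>=2)=0 G3=G1|G0=0|1=1 G4=G2|G1=0|0=0 -> 01010
Step 3: G0=NOT G4=NOT 0=1 G1=G4&G0=0&0=0 G2=(0+1>=2)=0 G3=G1|G0=1|0=1 G4=G2|G1=0|1=1 -> 10011
Step 4: G0=NOT G4=NOT 1=0 G1=G4&G0=1&1=1 G2=(0+1>=2)=0 G3=G1|G0=0|1=1 G4=G2|G1=0|0=0 -> 01010
Cycle of length 2 starting at step 2 -> no fixed point

Answer: cycle 2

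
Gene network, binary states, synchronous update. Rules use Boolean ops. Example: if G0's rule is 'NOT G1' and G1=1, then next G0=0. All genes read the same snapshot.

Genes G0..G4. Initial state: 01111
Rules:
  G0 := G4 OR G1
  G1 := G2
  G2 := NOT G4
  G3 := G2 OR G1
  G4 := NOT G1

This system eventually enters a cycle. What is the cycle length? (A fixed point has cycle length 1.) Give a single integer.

Step 0: 01111
Step 1: G0=G4|G1=1|1=1 G1=G2=1 G2=NOT G4=NOT 1=0 G3=G2|G1=1|1=1 G4=NOT G1=NOT 1=0 -> 11010
Step 2: G0=G4|G1=0|1=1 G1=G2=0 G2=NOT G4=NOT 0=1 G3=G2|G1=0|1=1 G4=NOT G1=NOT 1=0 -> 10110
Step 3: G0=G4|G1=0|0=0 G1=G2=1 G2=NOT G4=NOT 0=1 G3=G2|G1=1|0=1 G4=NOT G1=NOT 0=1 -> 01111
State from step 3 equals state from step 0 -> cycle length 3

Answer: 3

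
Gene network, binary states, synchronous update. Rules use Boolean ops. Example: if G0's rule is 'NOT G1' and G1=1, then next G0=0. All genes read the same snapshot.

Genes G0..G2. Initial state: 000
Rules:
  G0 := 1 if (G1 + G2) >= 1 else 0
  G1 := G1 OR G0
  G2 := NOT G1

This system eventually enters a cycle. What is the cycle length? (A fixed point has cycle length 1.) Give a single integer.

Step 0: 000
Step 1: G0=(0+0>=1)=0 G1=G1|G0=0|0=0 G2=NOT G1=NOT 0=1 -> 001
Step 2: G0=(0+1>=1)=1 G1=G1|G0=0|0=0 G2=NOT G1=NOT 0=1 -> 101
Step 3: G0=(0+1>=1)=1 G1=G1|G0=0|1=1 G2=NOT G1=NOT 0=1 -> 111
Step 4: G0=(1+1>=1)=1 G1=G1|G0=1|1=1 G2=NOT G1=NOT 1=0 -> 110
Step 5: G0=(1+0>=1)=1 G1=G1|G0=1|1=1 G2=NOT G1=NOT 1=0 -> 110
State from step 5 equals state from step 4 -> cycle length 1

Answer: 1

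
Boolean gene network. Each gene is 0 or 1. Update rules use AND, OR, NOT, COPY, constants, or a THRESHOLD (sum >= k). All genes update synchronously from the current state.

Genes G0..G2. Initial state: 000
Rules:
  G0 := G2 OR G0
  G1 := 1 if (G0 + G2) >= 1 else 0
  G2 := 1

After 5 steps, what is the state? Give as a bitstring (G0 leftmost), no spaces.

Step 1: G0=G2|G0=0|0=0 G1=(0+0>=1)=0 G2=1(const) -> 001
Step 2: G0=G2|G0=1|0=1 G1=(0+1>=1)=1 G2=1(const) -> 111
Step 3: G0=G2|G0=1|1=1 G1=(1+1>=1)=1 G2=1(const) -> 111
Step 4: G0=G2|G0=1|1=1 G1=(1+1>=1)=1 G2=1(const) -> 111
Step 5: G0=G2|G0=1|1=1 G1=(1+1>=1)=1 G2=1(const) -> 111

111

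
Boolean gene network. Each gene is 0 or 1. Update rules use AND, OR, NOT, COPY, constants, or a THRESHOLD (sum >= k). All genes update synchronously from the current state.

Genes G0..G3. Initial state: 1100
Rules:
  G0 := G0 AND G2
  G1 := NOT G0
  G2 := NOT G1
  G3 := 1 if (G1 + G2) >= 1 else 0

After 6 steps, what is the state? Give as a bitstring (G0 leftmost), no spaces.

Step 1: G0=G0&G2=1&0=0 G1=NOT G0=NOT 1=0 G2=NOT G1=NOT 1=0 G3=(1+0>=1)=1 -> 0001
Step 2: G0=G0&G2=0&0=0 G1=NOT G0=NOT 0=1 G2=NOT G1=NOT 0=1 G3=(0+0>=1)=0 -> 0110
Step 3: G0=G0&G2=0&1=0 G1=NOT G0=NOT 0=1 G2=NOT G1=NOT 1=0 G3=(1+1>=1)=1 -> 0101
Step 4: G0=G0&G2=0&0=0 G1=NOT G0=NOT 0=1 G2=NOT G1=NOT 1=0 G3=(1+0>=1)=1 -> 0101
Step 5: G0=G0&G2=0&0=0 G1=NOT G0=NOT 0=1 G2=NOT G1=NOT 1=0 G3=(1+0>=1)=1 -> 0101
Step 6: G0=G0&G2=0&0=0 G1=NOT G0=NOT 0=1 G2=NOT G1=NOT 1=0 G3=(1+0>=1)=1 -> 0101

0101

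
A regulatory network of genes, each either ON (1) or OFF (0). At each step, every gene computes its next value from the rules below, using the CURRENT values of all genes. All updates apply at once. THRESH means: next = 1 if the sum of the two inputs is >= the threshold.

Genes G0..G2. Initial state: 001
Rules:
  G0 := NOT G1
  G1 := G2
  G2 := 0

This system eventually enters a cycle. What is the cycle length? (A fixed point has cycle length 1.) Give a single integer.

Answer: 1

Derivation:
Step 0: 001
Step 1: G0=NOT G1=NOT 0=1 G1=G2=1 G2=0(const) -> 110
Step 2: G0=NOT G1=NOT 1=0 G1=G2=0 G2=0(const) -> 000
Step 3: G0=NOT G1=NOT 0=1 G1=G2=0 G2=0(const) -> 100
Step 4: G0=NOT G1=NOT 0=1 G1=G2=0 G2=0(const) -> 100
State from step 4 equals state from step 3 -> cycle length 1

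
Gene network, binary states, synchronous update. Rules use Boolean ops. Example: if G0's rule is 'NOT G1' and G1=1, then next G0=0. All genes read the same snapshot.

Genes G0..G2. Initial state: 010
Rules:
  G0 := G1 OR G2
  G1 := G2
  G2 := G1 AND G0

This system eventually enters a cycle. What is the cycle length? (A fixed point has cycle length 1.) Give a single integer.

Answer: 1

Derivation:
Step 0: 010
Step 1: G0=G1|G2=1|0=1 G1=G2=0 G2=G1&G0=1&0=0 -> 100
Step 2: G0=G1|G2=0|0=0 G1=G2=0 G2=G1&G0=0&1=0 -> 000
Step 3: G0=G1|G2=0|0=0 G1=G2=0 G2=G1&G0=0&0=0 -> 000
State from step 3 equals state from step 2 -> cycle length 1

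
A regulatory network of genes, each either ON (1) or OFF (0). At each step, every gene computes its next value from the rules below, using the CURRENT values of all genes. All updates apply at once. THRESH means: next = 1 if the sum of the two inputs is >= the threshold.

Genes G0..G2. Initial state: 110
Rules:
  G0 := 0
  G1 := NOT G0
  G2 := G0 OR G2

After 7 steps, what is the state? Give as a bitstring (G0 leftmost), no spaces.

Step 1: G0=0(const) G1=NOT G0=NOT 1=0 G2=G0|G2=1|0=1 -> 001
Step 2: G0=0(const) G1=NOT G0=NOT 0=1 G2=G0|G2=0|1=1 -> 011
Step 3: G0=0(const) G1=NOT G0=NOT 0=1 G2=G0|G2=0|1=1 -> 011
Step 4: G0=0(const) G1=NOT G0=NOT 0=1 G2=G0|G2=0|1=1 -> 011
Step 5: G0=0(const) G1=NOT G0=NOT 0=1 G2=G0|G2=0|1=1 -> 011
Step 6: G0=0(const) G1=NOT G0=NOT 0=1 G2=G0|G2=0|1=1 -> 011
Step 7: G0=0(const) G1=NOT G0=NOT 0=1 G2=G0|G2=0|1=1 -> 011

011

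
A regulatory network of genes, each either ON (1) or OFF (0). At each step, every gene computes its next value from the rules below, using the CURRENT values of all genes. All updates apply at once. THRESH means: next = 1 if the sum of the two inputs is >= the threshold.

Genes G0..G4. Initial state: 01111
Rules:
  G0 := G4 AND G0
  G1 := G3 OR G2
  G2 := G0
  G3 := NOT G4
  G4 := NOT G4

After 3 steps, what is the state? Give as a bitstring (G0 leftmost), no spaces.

Step 1: G0=G4&G0=1&0=0 G1=G3|G2=1|1=1 G2=G0=0 G3=NOT G4=NOT 1=0 G4=NOT G4=NOT 1=0 -> 01000
Step 2: G0=G4&G0=0&0=0 G1=G3|G2=0|0=0 G2=G0=0 G3=NOT G4=NOT 0=1 G4=NOT G4=NOT 0=1 -> 00011
Step 3: G0=G4&G0=1&0=0 G1=G3|G2=1|0=1 G2=G0=0 G3=NOT G4=NOT 1=0 G4=NOT G4=NOT 1=0 -> 01000

01000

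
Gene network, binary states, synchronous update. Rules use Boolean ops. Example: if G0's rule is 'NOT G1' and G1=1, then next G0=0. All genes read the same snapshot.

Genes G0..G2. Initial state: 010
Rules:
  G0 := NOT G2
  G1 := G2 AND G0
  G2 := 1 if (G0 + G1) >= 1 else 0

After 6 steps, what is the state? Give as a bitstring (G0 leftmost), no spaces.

Step 1: G0=NOT G2=NOT 0=1 G1=G2&G0=0&0=0 G2=(0+1>=1)=1 -> 101
Step 2: G0=NOT G2=NOT 1=0 G1=G2&G0=1&1=1 G2=(1+0>=1)=1 -> 011
Step 3: G0=NOT G2=NOT 1=0 G1=G2&G0=1&0=0 G2=(0+1>=1)=1 -> 001
Step 4: G0=NOT G2=NOT 1=0 G1=G2&G0=1&0=0 G2=(0+0>=1)=0 -> 000
Step 5: G0=NOT G2=NOT 0=1 G1=G2&G0=0&0=0 G2=(0+0>=1)=0 -> 100
Step 6: G0=NOT G2=NOT 0=1 G1=G2&G0=0&1=0 G2=(1+0>=1)=1 -> 101

101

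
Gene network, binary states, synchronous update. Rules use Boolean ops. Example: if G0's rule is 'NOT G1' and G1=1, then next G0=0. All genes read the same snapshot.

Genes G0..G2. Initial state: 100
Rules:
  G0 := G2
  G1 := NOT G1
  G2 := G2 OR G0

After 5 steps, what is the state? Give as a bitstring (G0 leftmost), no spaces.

Step 1: G0=G2=0 G1=NOT G1=NOT 0=1 G2=G2|G0=0|1=1 -> 011
Step 2: G0=G2=1 G1=NOT G1=NOT 1=0 G2=G2|G0=1|0=1 -> 101
Step 3: G0=G2=1 G1=NOT G1=NOT 0=1 G2=G2|G0=1|1=1 -> 111
Step 4: G0=G2=1 G1=NOT G1=NOT 1=0 G2=G2|G0=1|1=1 -> 101
Step 5: G0=G2=1 G1=NOT G1=NOT 0=1 G2=G2|G0=1|1=1 -> 111

111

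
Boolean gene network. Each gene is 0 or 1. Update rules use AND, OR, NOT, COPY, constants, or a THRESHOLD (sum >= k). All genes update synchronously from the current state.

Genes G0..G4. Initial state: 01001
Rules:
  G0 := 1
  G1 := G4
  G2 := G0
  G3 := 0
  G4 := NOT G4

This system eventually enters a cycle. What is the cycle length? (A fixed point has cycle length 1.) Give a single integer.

Step 0: 01001
Step 1: G0=1(const) G1=G4=1 G2=G0=0 G3=0(const) G4=NOT G4=NOT 1=0 -> 11000
Step 2: G0=1(const) G1=G4=0 G2=G0=1 G3=0(const) G4=NOT G4=NOT 0=1 -> 10101
Step 3: G0=1(const) G1=G4=1 G2=G0=1 G3=0(const) G4=NOT G4=NOT 1=0 -> 11100
Step 4: G0=1(const) G1=G4=0 G2=G0=1 G3=0(const) G4=NOT G4=NOT 0=1 -> 10101
State from step 4 equals state from step 2 -> cycle length 2

Answer: 2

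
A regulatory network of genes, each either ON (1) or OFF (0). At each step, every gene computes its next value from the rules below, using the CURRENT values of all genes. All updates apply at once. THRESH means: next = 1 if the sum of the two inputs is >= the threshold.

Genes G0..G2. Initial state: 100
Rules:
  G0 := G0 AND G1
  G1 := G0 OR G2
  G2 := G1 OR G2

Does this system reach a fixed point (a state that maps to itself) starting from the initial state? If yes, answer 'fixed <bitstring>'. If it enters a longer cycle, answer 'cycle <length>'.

Answer: fixed 011

Derivation:
Step 0: 100
Step 1: G0=G0&G1=1&0=0 G1=G0|G2=1|0=1 G2=G1|G2=0|0=0 -> 010
Step 2: G0=G0&G1=0&1=0 G1=G0|G2=0|0=0 G2=G1|G2=1|0=1 -> 001
Step 3: G0=G0&G1=0&0=0 G1=G0|G2=0|1=1 G2=G1|G2=0|1=1 -> 011
Step 4: G0=G0&G1=0&1=0 G1=G0|G2=0|1=1 G2=G1|G2=1|1=1 -> 011
Fixed point reached at step 3: 011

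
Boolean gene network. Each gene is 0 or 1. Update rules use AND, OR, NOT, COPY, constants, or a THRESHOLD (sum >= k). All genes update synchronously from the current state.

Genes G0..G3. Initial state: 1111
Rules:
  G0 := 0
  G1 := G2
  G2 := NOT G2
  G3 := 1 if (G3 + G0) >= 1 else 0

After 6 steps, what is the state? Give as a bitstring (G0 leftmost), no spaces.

Step 1: G0=0(const) G1=G2=1 G2=NOT G2=NOT 1=0 G3=(1+1>=1)=1 -> 0101
Step 2: G0=0(const) G1=G2=0 G2=NOT G2=NOT 0=1 G3=(1+0>=1)=1 -> 0011
Step 3: G0=0(const) G1=G2=1 G2=NOT G2=NOT 1=0 G3=(1+0>=1)=1 -> 0101
Step 4: G0=0(const) G1=G2=0 G2=NOT G2=NOT 0=1 G3=(1+0>=1)=1 -> 0011
Step 5: G0=0(const) G1=G2=1 G2=NOT G2=NOT 1=0 G3=(1+0>=1)=1 -> 0101
Step 6: G0=0(const) G1=G2=0 G2=NOT G2=NOT 0=1 G3=(1+0>=1)=1 -> 0011

0011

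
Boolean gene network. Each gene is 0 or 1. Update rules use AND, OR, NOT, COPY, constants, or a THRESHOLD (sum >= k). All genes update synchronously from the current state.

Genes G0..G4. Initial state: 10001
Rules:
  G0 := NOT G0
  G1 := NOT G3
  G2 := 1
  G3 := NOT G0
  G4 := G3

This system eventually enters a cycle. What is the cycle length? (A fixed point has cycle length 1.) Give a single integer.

Answer: 2

Derivation:
Step 0: 10001
Step 1: G0=NOT G0=NOT 1=0 G1=NOT G3=NOT 0=1 G2=1(const) G3=NOT G0=NOT 1=0 G4=G3=0 -> 01100
Step 2: G0=NOT G0=NOT 0=1 G1=NOT G3=NOT 0=1 G2=1(const) G3=NOT G0=NOT 0=1 G4=G3=0 -> 11110
Step 3: G0=NOT G0=NOT 1=0 G1=NOT G3=NOT 1=0 G2=1(const) G3=NOT G0=NOT 1=0 G4=G3=1 -> 00101
Step 4: G0=NOT G0=NOT 0=1 G1=NOT G3=NOT 0=1 G2=1(const) G3=NOT G0=NOT 0=1 G4=G3=0 -> 11110
State from step 4 equals state from step 2 -> cycle length 2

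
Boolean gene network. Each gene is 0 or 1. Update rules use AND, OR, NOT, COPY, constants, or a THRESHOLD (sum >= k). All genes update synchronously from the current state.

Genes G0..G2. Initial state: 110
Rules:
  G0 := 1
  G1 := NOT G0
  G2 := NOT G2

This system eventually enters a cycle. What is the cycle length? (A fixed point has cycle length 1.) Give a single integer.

Step 0: 110
Step 1: G0=1(const) G1=NOT G0=NOT 1=0 G2=NOT G2=NOT 0=1 -> 101
Step 2: G0=1(const) G1=NOT G0=NOT 1=0 G2=NOT G2=NOT 1=0 -> 100
Step 3: G0=1(const) G1=NOT G0=NOT 1=0 G2=NOT G2=NOT 0=1 -> 101
State from step 3 equals state from step 1 -> cycle length 2

Answer: 2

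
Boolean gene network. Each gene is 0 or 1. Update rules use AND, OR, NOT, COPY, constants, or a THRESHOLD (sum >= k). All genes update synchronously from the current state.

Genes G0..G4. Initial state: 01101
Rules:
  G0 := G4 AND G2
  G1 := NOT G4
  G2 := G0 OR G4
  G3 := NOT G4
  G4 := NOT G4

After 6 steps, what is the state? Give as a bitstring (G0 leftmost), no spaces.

Step 1: G0=G4&G2=1&1=1 G1=NOT G4=NOT 1=0 G2=G0|G4=0|1=1 G3=NOT G4=NOT 1=0 G4=NOT G4=NOT 1=0 -> 10100
Step 2: G0=G4&G2=0&1=0 G1=NOT G4=NOT 0=1 G2=G0|G4=1|0=1 G3=NOT G4=NOT 0=1 G4=NOT G4=NOT 0=1 -> 01111
Step 3: G0=G4&G2=1&1=1 G1=NOT G4=NOT 1=0 G2=G0|G4=0|1=1 G3=NOT G4=NOT 1=0 G4=NOT G4=NOT 1=0 -> 10100
Step 4: G0=G4&G2=0&1=0 G1=NOT G4=NOT 0=1 G2=G0|G4=1|0=1 G3=NOT G4=NOT 0=1 G4=NOT G4=NOT 0=1 -> 01111
Step 5: G0=G4&G2=1&1=1 G1=NOT G4=NOT 1=0 G2=G0|G4=0|1=1 G3=NOT G4=NOT 1=0 G4=NOT G4=NOT 1=0 -> 10100
Step 6: G0=G4&G2=0&1=0 G1=NOT G4=NOT 0=1 G2=G0|G4=1|0=1 G3=NOT G4=NOT 0=1 G4=NOT G4=NOT 0=1 -> 01111

01111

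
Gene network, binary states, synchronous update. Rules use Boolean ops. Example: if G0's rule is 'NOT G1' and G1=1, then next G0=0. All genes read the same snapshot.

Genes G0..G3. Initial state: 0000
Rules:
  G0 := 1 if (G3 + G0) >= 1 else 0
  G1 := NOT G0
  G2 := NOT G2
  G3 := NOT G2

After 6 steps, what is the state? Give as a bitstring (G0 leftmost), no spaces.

Step 1: G0=(0+0>=1)=0 G1=NOT G0=NOT 0=1 G2=NOT G2=NOT 0=1 G3=NOT G2=NOT 0=1 -> 0111
Step 2: G0=(1+0>=1)=1 G1=NOT G0=NOT 0=1 G2=NOT G2=NOT 1=0 G3=NOT G2=NOT 1=0 -> 1100
Step 3: G0=(0+1>=1)=1 G1=NOT G0=NOT 1=0 G2=NOT G2=NOT 0=1 G3=NOT G2=NOT 0=1 -> 1011
Step 4: G0=(1+1>=1)=1 G1=NOT G0=NOT 1=0 G2=NOT G2=NOT 1=0 G3=NOT G2=NOT 1=0 -> 1000
Step 5: G0=(0+1>=1)=1 G1=NOT G0=NOT 1=0 G2=NOT G2=NOT 0=1 G3=NOT G2=NOT 0=1 -> 1011
Step 6: G0=(1+1>=1)=1 G1=NOT G0=NOT 1=0 G2=NOT G2=NOT 1=0 G3=NOT G2=NOT 1=0 -> 1000

1000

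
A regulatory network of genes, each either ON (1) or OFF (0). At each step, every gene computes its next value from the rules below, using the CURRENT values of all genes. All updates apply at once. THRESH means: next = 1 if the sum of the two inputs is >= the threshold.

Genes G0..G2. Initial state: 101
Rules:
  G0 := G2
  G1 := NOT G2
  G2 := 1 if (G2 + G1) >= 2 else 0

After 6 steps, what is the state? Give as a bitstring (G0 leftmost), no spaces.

Step 1: G0=G2=1 G1=NOT G2=NOT 1=0 G2=(1+0>=2)=0 -> 100
Step 2: G0=G2=0 G1=NOT G2=NOT 0=1 G2=(0+0>=2)=0 -> 010
Step 3: G0=G2=0 G1=NOT G2=NOT 0=1 G2=(0+1>=2)=0 -> 010
Step 4: G0=G2=0 G1=NOT G2=NOT 0=1 G2=(0+1>=2)=0 -> 010
Step 5: G0=G2=0 G1=NOT G2=NOT 0=1 G2=(0+1>=2)=0 -> 010
Step 6: G0=G2=0 G1=NOT G2=NOT 0=1 G2=(0+1>=2)=0 -> 010

010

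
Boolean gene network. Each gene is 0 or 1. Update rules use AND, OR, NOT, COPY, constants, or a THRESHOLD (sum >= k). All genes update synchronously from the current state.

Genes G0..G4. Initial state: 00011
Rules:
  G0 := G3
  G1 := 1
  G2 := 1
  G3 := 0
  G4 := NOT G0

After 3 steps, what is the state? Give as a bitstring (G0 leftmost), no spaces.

Step 1: G0=G3=1 G1=1(const) G2=1(const) G3=0(const) G4=NOT G0=NOT 0=1 -> 11101
Step 2: G0=G3=0 G1=1(const) G2=1(const) G3=0(const) G4=NOT G0=NOT 1=0 -> 01100
Step 3: G0=G3=0 G1=1(const) G2=1(const) G3=0(const) G4=NOT G0=NOT 0=1 -> 01101

01101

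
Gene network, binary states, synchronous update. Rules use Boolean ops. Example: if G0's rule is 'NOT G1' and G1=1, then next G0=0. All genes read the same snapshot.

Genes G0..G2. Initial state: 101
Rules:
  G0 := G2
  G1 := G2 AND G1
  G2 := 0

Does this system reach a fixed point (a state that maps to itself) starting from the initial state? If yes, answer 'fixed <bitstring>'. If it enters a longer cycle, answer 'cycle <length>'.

Step 0: 101
Step 1: G0=G2=1 G1=G2&G1=1&0=0 G2=0(const) -> 100
Step 2: G0=G2=0 G1=G2&G1=0&0=0 G2=0(const) -> 000
Step 3: G0=G2=0 G1=G2&G1=0&0=0 G2=0(const) -> 000
Fixed point reached at step 2: 000

Answer: fixed 000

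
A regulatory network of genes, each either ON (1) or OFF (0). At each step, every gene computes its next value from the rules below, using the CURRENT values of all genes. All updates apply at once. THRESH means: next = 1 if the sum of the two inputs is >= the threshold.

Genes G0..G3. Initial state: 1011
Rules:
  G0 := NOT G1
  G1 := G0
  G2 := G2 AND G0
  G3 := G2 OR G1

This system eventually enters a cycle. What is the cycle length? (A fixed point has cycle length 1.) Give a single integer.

Answer: 4

Derivation:
Step 0: 1011
Step 1: G0=NOT G1=NOT 0=1 G1=G0=1 G2=G2&G0=1&1=1 G3=G2|G1=1|0=1 -> 1111
Step 2: G0=NOT G1=NOT 1=0 G1=G0=1 G2=G2&G0=1&1=1 G3=G2|G1=1|1=1 -> 0111
Step 3: G0=NOT G1=NOT 1=0 G1=G0=0 G2=G2&G0=1&0=0 G3=G2|G1=1|1=1 -> 0001
Step 4: G0=NOT G1=NOT 0=1 G1=G0=0 G2=G2&G0=0&0=0 G3=G2|G1=0|0=0 -> 1000
Step 5: G0=NOT G1=NOT 0=1 G1=G0=1 G2=G2&G0=0&1=0 G3=G2|G1=0|0=0 -> 1100
Step 6: G0=NOT G1=NOT 1=0 G1=G0=1 G2=G2&G0=0&1=0 G3=G2|G1=0|1=1 -> 0101
Step 7: G0=NOT G1=NOT 1=0 G1=G0=0 G2=G2&G0=0&0=0 G3=G2|G1=0|1=1 -> 0001
State from step 7 equals state from step 3 -> cycle length 4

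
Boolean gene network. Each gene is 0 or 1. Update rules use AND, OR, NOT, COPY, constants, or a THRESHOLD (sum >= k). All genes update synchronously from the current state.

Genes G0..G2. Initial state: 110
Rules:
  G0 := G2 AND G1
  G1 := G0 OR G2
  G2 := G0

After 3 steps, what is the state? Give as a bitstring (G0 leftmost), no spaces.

Step 1: G0=G2&G1=0&1=0 G1=G0|G2=1|0=1 G2=G0=1 -> 011
Step 2: G0=G2&G1=1&1=1 G1=G0|G2=0|1=1 G2=G0=0 -> 110
Step 3: G0=G2&G1=0&1=0 G1=G0|G2=1|0=1 G2=G0=1 -> 011

011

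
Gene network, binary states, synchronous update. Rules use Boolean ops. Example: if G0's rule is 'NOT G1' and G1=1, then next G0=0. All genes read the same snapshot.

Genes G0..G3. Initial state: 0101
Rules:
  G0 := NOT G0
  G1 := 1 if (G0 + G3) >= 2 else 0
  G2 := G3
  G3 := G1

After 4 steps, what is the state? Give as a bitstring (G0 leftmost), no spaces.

Step 1: G0=NOT G0=NOT 0=1 G1=(0+1>=2)=0 G2=G3=1 G3=G1=1 -> 1011
Step 2: G0=NOT G0=NOT 1=0 G1=(1+1>=2)=1 G2=G3=1 G3=G1=0 -> 0110
Step 3: G0=NOT G0=NOT 0=1 G1=(0+0>=2)=0 G2=G3=0 G3=G1=1 -> 1001
Step 4: G0=NOT G0=NOT 1=0 G1=(1+1>=2)=1 G2=G3=1 G3=G1=0 -> 0110

0110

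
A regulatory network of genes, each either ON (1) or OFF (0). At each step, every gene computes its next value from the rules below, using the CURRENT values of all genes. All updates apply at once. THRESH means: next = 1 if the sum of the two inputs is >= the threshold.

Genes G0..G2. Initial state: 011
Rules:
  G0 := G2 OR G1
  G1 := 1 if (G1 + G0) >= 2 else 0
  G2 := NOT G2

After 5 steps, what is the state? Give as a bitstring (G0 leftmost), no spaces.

Step 1: G0=G2|G1=1|1=1 G1=(1+0>=2)=0 G2=NOT G2=NOT 1=0 -> 100
Step 2: G0=G2|G1=0|0=0 G1=(0+1>=2)=0 G2=NOT G2=NOT 0=1 -> 001
Step 3: G0=G2|G1=1|0=1 G1=(0+0>=2)=0 G2=NOT G2=NOT 1=0 -> 100
Step 4: G0=G2|G1=0|0=0 G1=(0+1>=2)=0 G2=NOT G2=NOT 0=1 -> 001
Step 5: G0=G2|G1=1|0=1 G1=(0+0>=2)=0 G2=NOT G2=NOT 1=0 -> 100

100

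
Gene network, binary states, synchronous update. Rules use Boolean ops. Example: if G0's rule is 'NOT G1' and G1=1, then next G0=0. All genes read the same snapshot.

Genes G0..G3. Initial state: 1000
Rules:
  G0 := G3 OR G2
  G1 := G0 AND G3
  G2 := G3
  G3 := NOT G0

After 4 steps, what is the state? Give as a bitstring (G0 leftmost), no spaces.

Step 1: G0=G3|G2=0|0=0 G1=G0&G3=1&0=0 G2=G3=0 G3=NOT G0=NOT 1=0 -> 0000
Step 2: G0=G3|G2=0|0=0 G1=G0&G3=0&0=0 G2=G3=0 G3=NOT G0=NOT 0=1 -> 0001
Step 3: G0=G3|G2=1|0=1 G1=G0&G3=0&1=0 G2=G3=1 G3=NOT G0=NOT 0=1 -> 1011
Step 4: G0=G3|G2=1|1=1 G1=G0&G3=1&1=1 G2=G3=1 G3=NOT G0=NOT 1=0 -> 1110

1110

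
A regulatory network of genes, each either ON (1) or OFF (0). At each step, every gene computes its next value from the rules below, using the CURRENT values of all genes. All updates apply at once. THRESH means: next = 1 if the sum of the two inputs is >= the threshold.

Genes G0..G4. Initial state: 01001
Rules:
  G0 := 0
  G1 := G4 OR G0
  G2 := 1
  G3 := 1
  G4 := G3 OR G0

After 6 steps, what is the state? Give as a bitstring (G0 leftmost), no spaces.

Step 1: G0=0(const) G1=G4|G0=1|0=1 G2=1(const) G3=1(const) G4=G3|G0=0|0=0 -> 01110
Step 2: G0=0(const) G1=G4|G0=0|0=0 G2=1(const) G3=1(const) G4=G3|G0=1|0=1 -> 00111
Step 3: G0=0(const) G1=G4|G0=1|0=1 G2=1(const) G3=1(const) G4=G3|G0=1|0=1 -> 01111
Step 4: G0=0(const) G1=G4|G0=1|0=1 G2=1(const) G3=1(const) G4=G3|G0=1|0=1 -> 01111
Step 5: G0=0(const) G1=G4|G0=1|0=1 G2=1(const) G3=1(const) G4=G3|G0=1|0=1 -> 01111
Step 6: G0=0(const) G1=G4|G0=1|0=1 G2=1(const) G3=1(const) G4=G3|G0=1|0=1 -> 01111

01111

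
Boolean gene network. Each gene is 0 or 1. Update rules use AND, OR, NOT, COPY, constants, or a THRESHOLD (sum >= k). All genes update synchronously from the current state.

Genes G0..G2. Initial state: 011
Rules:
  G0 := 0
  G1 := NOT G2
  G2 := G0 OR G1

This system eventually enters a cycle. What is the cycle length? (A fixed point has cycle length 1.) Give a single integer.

Answer: 4

Derivation:
Step 0: 011
Step 1: G0=0(const) G1=NOT G2=NOT 1=0 G2=G0|G1=0|1=1 -> 001
Step 2: G0=0(const) G1=NOT G2=NOT 1=0 G2=G0|G1=0|0=0 -> 000
Step 3: G0=0(const) G1=NOT G2=NOT 0=1 G2=G0|G1=0|0=0 -> 010
Step 4: G0=0(const) G1=NOT G2=NOT 0=1 G2=G0|G1=0|1=1 -> 011
State from step 4 equals state from step 0 -> cycle length 4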